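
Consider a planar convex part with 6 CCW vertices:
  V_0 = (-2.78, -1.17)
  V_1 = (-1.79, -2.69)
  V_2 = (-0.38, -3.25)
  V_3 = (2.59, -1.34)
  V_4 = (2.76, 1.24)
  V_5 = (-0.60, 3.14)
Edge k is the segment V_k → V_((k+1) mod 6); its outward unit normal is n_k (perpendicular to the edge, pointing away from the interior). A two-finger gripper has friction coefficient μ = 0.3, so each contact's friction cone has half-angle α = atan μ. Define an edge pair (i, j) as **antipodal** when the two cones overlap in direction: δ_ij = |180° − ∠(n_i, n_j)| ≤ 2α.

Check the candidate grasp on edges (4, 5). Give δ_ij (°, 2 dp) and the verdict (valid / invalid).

α = atan 0.3 = 16.70°;  2α = 33.40°
edge 4: e_4 = (-3.36, +1.90);  n_4 = (+0.4922, +0.8705)
edge 5: e_5 = (-2.18, -4.31);  n_5 = (-0.8923, +0.4513)
∠(n_4, n_5) = 92.66°
δ = |180° − 92.66°| = 87.34°
87.34° > 2α = 33.40°  →  invalid

δ = 87.34°, invalid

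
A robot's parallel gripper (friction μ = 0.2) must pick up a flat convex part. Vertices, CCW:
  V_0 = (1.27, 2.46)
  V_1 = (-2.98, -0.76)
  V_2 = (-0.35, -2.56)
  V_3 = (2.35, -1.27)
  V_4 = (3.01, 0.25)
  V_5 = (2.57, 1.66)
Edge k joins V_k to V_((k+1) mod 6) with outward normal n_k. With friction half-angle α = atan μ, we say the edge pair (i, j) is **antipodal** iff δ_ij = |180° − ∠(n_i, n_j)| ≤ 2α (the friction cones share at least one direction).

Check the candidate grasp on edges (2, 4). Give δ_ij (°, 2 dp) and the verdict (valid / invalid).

δ = 98.21°, invalid

α = atan 0.2 = 11.31°;  2α = 22.62°
edge 2: e_2 = (+2.70, +1.29);  n_2 = (+0.4311, -0.9023)
edge 4: e_4 = (-0.44, +1.41);  n_4 = (+0.9546, +0.2979)
∠(n_2, n_4) = 81.79°
δ = |180° − 81.79°| = 98.21°
98.21° > 2α = 22.62°  →  invalid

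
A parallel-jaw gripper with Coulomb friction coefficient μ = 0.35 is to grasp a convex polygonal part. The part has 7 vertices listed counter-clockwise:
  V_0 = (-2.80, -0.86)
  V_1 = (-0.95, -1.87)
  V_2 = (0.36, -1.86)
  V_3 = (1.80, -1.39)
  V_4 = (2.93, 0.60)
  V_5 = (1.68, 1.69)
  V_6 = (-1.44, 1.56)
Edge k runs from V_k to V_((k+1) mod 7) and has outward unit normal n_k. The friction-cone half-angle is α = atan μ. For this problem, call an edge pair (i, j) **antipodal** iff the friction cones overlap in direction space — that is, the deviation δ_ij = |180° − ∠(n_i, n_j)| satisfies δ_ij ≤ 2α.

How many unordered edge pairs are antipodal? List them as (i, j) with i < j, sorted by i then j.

α = atan 0.35 = 19.29°;  2α = 38.58°
n_0 = (-0.4792, -0.8777)
n_1 = (+0.0076, -1.0000)
n_2 = (+0.3103, -0.9506)
n_3 = (+0.8696, -0.4938)
n_4 = (+0.6572, +0.7537)
n_5 = (-0.0416, +0.9991)
n_6 = (-0.8718, +0.4899)
  (0,1): δ = 150.93°  ·
  (0,2): δ = 133.29°  ·
  (0,3): δ = 90.96°  ·
  (0,4): δ = 12.46°  ✓
  (0,5): δ = 31.02°  ✓
  (0,6): δ = 89.30°  ·
  (1,2): δ = 162.36°  ·
  (1,3): δ = 120.03°  ·
  (1,4): δ = 41.53°  ·
  (1,5): δ = 1.95°  ✓
  (1,6): δ = 60.23°  ·
  (2,3): δ = 137.67°  ·
  (2,4): δ = 59.16°  ·
  (2,5): δ = 15.69°  ✓
  (2,6): δ = 42.59°  ·
  (3,4): δ = 101.50°  ·
  (3,5): δ = 58.02°  ·
  (3,6): δ = 0.25°  ✓
  (4,5): δ = 136.53°  ·
  (4,6): δ = 78.25°  ·
  (5,6): δ = 121.72°  ·
antipodal pairs: 5

count = 5; pairs: (0,4), (0,5), (1,5), (2,5), (3,6)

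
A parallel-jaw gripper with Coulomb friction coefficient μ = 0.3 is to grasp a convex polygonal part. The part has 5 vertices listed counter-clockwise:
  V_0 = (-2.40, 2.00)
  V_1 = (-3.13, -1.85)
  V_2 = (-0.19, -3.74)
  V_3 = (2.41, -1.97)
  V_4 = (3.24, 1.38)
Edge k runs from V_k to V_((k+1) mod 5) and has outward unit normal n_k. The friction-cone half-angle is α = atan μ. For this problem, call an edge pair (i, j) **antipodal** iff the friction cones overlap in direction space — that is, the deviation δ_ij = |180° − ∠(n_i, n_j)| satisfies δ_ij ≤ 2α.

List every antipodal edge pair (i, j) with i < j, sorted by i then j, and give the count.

count = 2; pairs: (0,3), (1,4)

α = atan 0.3 = 16.70°;  2α = 33.40°
n_0 = (-0.9825, +0.1863)
n_1 = (-0.5408, -0.8412)
n_2 = (+0.5627, -0.8266)
n_3 = (+0.9707, -0.2405)
n_4 = (+0.1093, +0.9940)
  (0,1): δ = 112.00°  ·
  (0,2): δ = 45.02°  ·
  (0,3): δ = 3.18°  ✓
  (0,4): δ = 94.46°  ·
  (1,2): δ = 113.02°  ·
  (1,3): δ = 71.18°  ·
  (1,4): δ = 26.46°  ✓
  (2,3): δ = 138.16°  ·
  (2,4): δ = 40.52°  ·
  (3,4): δ = 82.36°  ·
antipodal pairs: 2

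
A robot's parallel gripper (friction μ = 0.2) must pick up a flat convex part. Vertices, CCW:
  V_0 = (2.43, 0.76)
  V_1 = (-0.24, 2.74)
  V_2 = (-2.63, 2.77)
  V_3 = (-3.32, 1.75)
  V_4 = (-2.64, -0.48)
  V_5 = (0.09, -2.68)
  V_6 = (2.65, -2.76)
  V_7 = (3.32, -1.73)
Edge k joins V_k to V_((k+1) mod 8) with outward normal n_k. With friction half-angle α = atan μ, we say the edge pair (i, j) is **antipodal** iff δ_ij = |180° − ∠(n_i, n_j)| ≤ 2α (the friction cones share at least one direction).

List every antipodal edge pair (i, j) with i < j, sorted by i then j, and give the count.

count = 4; pairs: (0,4), (1,5), (2,6), (3,7)

α = atan 0.2 = 11.31°;  2α = 22.62°
n_0 = (+0.5957, +0.8032)
n_1 = (+0.0126, +0.9999)
n_2 = (-0.8283, +0.5603)
n_3 = (-0.9565, -0.2917)
n_4 = (-0.6275, -0.7786)
n_5 = (-0.0312, -0.9995)
n_6 = (+0.8383, -0.5453)
n_7 = (+0.9417, +0.3366)
  (0,1): δ = 144.16°  ·
  (0,2): δ = 87.52°  ·
  (0,3): δ = 36.48°  ·
  (0,4): δ = 2.30°  ✓
  (0,5): δ = 34.77°  ·
  (0,6): δ = 93.52°  ·
  (0,7): δ = 146.23°  ·
  (1,2): δ = 123.36°  ·
  (1,3): δ = 72.32°  ·
  (1,4): δ = 38.14°  ·
  (1,5): δ = 1.07°  ✓
  (1,6): δ = 57.68°  ·
  (1,7): δ = 110.39°  ·
  (2,3): δ = 128.96°  ·
  (2,4): δ = 94.79°  ·
  (2,5): δ = 57.71°  ·
  (2,6): δ = 1.03°  ✓
  (2,7): δ = 53.75°  ·
  (3,4): δ = 145.82°  ·
  (3,5): δ = 108.75°  ·
  (3,6): δ = 50.00°  ·
  (3,7): δ = 2.71°  ✓
  (4,5): δ = 142.93°  ·
  (4,6): δ = 84.18°  ·
  (4,7): δ = 31.47°  ·
  (5,6): δ = 121.25°  ·
  (5,7): δ = 68.54°  ·
  (6,7): δ = 127.29°  ·
antipodal pairs: 4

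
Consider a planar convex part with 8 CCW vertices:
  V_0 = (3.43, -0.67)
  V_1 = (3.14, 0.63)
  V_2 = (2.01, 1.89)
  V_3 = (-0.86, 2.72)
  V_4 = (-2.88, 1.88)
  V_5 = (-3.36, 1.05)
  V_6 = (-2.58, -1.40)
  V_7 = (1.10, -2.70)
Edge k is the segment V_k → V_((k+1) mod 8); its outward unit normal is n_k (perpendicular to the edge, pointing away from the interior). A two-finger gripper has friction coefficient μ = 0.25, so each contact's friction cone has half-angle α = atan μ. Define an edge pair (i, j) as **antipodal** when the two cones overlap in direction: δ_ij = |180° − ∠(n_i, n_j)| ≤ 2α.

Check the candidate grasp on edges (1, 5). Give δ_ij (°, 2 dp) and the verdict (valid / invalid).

δ = 24.23°, valid

α = atan 0.25 = 14.04°;  2α = 28.07°
edge 1: e_1 = (-1.13, +1.26);  n_1 = (+0.7445, +0.6677)
edge 5: e_5 = (+0.78, -2.45);  n_5 = (-0.9529, -0.3034)
∠(n_1, n_5) = 155.77°
δ = |180° − 155.77°| = 24.23°
24.23° ≤ 2α = 28.07°  →  valid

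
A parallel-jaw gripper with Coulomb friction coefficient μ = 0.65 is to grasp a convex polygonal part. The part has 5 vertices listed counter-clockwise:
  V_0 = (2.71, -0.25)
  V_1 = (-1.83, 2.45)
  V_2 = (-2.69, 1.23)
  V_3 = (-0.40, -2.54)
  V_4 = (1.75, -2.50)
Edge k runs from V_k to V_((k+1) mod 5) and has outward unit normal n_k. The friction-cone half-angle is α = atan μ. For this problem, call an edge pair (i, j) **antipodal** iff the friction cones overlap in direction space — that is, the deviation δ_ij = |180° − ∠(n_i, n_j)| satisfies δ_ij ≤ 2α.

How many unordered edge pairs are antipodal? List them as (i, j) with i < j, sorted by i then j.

count = 5; pairs: (0,2), (0,3), (1,3), (1,4), (2,4)

α = atan 0.65 = 33.02°;  2α = 66.05°
n_0 = (+0.5112, +0.8595)
n_1 = (-0.8173, +0.5762)
n_2 = (-0.8547, -0.5192)
n_3 = (+0.0186, -0.9998)
n_4 = (+0.9198, -0.3924)
  (0,1): δ = 94.44°  ·
  (0,2): δ = 27.98°  ✓
  (0,3): δ = 31.81°  ✓
  (0,4): δ = 97.63°  ·
  (1,2): δ = 113.54°  ·
  (1,3): δ = 53.75°  ✓
  (1,4): δ = 12.07°  ✓
  (2,3): δ = 120.21°  ·
  (2,4): δ = 54.38°  ✓
  (3,4): δ = 114.17°  ·
antipodal pairs: 5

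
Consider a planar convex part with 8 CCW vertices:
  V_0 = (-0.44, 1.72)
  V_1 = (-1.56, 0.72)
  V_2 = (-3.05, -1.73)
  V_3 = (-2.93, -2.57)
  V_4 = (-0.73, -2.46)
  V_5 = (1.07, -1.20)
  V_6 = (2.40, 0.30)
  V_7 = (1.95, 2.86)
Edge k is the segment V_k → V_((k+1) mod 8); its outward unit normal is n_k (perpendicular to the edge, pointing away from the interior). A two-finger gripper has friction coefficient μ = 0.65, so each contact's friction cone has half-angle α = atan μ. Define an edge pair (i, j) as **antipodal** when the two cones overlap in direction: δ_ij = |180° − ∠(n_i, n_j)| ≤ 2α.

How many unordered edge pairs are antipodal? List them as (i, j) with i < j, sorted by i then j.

α = atan 0.65 = 33.02°;  2α = 66.05°
n_0 = (-0.6660, +0.7459)
n_1 = (-0.8544, +0.5196)
n_2 = (-0.9899, -0.1414)
n_3 = (+0.0499, -0.9988)
n_4 = (+0.5735, -0.8192)
n_5 = (+0.7482, -0.6634)
n_6 = (+0.9849, +0.1731)
n_7 = (-0.4305, +0.9026)
  (0,1): δ = 163.07°  ·
  (0,2): δ = 123.63°  ·
  (0,3): δ = 38.90°  ✓
  (0,4): δ = 6.77°  ✓
  (0,5): δ = 6.68°  ✓
  (0,6): δ = 58.21°  ✓
  (0,7): δ = 163.74°  ·
  (1,2): δ = 140.56°  ·
  (1,3): δ = 55.83°  ✓
  (1,4): δ = 23.70°  ✓
  (1,5): δ = 10.26°  ✓
  (1,6): δ = 41.28°  ✓
  (1,7): δ = 146.81°  ·
  (2,3): δ = 95.27°  ·
  (2,4): δ = 63.14°  ✓
  (2,5): δ = 49.69°  ✓
  (2,6): δ = 1.84°  ✓
  (2,7): δ = 107.37°  ·
  (3,4): δ = 147.87°  ·
  (3,5): δ = 134.42°  ·
  (3,6): δ = 82.89°  ·
  (3,7): δ = 22.64°  ✓
  (4,5): δ = 166.55°  ·
  (4,6): δ = 115.02°  ·
  (4,7): δ = 9.49°  ✓
  (5,6): δ = 128.47°  ·
  (5,7): δ = 22.94°  ✓
  (6,7): δ = 74.47°  ·
antipodal pairs: 14

count = 14; pairs: (0,3), (0,4), (0,5), (0,6), (1,3), (1,4), (1,5), (1,6), (2,4), (2,5), (2,6), (3,7), (4,7), (5,7)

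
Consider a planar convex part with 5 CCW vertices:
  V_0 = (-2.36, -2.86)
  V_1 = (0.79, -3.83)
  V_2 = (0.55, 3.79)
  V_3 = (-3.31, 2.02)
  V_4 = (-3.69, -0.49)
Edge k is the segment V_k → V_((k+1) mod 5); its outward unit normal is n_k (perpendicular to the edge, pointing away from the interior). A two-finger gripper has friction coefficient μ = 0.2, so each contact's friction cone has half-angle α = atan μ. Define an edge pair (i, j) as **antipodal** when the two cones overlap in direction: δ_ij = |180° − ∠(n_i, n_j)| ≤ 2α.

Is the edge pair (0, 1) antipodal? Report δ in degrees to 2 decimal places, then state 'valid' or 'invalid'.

α = atan 0.2 = 11.31°;  2α = 22.62°
edge 0: e_0 = (+3.15, -0.97);  n_0 = (-0.2943, -0.9557)
edge 1: e_1 = (-0.24, +7.62);  n_1 = (+0.9995, +0.0315)
∠(n_0, n_1) = 108.92°
δ = |180° − 108.92°| = 71.08°
71.08° > 2α = 22.62°  →  invalid

δ = 71.08°, invalid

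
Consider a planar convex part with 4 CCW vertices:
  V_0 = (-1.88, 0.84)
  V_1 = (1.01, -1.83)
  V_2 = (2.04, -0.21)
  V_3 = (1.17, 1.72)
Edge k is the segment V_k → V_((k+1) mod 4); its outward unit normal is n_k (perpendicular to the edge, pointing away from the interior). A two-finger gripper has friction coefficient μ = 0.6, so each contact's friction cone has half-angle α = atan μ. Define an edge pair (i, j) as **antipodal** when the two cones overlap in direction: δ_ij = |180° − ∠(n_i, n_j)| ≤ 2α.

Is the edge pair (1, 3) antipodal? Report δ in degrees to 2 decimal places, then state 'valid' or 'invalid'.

δ = 41.46°, valid

α = atan 0.6 = 30.96°;  2α = 61.93°
edge 1: e_1 = (+1.03, +1.62);  n_1 = (+0.8439, -0.5365)
edge 3: e_3 = (-3.05, -0.88);  n_3 = (-0.2772, +0.9608)
∠(n_1, n_3) = 138.54°
δ = |180° − 138.54°| = 41.46°
41.46° ≤ 2α = 61.93°  →  valid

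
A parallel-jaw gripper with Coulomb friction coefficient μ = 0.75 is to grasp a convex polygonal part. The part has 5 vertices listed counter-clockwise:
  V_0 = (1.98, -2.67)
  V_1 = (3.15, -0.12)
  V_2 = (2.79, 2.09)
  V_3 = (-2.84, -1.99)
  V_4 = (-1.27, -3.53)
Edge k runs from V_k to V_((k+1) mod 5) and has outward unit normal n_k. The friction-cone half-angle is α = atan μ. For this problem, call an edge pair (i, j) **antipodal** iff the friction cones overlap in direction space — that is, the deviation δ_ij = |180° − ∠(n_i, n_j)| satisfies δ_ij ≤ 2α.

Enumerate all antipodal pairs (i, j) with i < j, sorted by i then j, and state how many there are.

count = 5; pairs: (0,2), (0,3), (1,2), (1,3), (2,4)

α = atan 0.75 = 36.87°;  2α = 73.74°
n_0 = (+0.9089, -0.4170)
n_1 = (+0.9870, +0.1608)
n_2 = (-0.5868, +0.8097)
n_3 = (-0.7003, -0.7139)
n_4 = (+0.2558, -0.9667)
  (0,1): δ = 146.10°  ·
  (0,2): δ = 29.42°  ✓
  (0,3): δ = 70.20°  ✓
  (0,4): δ = 129.47°  ·
  (1,2): δ = 63.32°  ✓
  (1,3): δ = 36.30°  ✓
  (1,4): δ = 95.57°  ·
  (2,3): δ = 80.38°  ·
  (2,4): δ = 21.11°  ✓
  (3,4): δ = 120.73°  ·
antipodal pairs: 5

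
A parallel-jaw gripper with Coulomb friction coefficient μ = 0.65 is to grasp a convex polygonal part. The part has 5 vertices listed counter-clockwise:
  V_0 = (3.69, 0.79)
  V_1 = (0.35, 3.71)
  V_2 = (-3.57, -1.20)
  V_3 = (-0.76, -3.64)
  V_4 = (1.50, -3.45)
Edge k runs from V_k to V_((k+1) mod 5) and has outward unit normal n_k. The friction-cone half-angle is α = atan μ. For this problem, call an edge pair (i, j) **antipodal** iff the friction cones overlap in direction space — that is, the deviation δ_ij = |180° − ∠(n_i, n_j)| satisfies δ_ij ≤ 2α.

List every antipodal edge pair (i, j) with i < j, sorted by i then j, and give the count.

count = 4; pairs: (0,2), (0,3), (1,3), (1,4)

α = atan 0.65 = 33.02°;  2α = 66.05°
n_0 = (+0.6582, +0.7529)
n_1 = (-0.7815, +0.6239)
n_2 = (-0.6556, -0.7551)
n_3 = (+0.0838, -0.9965)
n_4 = (+0.8885, -0.4589)
  (0,1): δ = 87.44°  ·
  (0,2): δ = 0.19°  ✓
  (0,3): δ = 45.97°  ✓
  (0,4): δ = 103.84°  ·
  (1,2): δ = 92.37°  ·
  (1,3): δ = 46.59°  ✓
  (1,4): δ = 11.29°  ✓
  (2,3): δ = 134.23°  ·
  (2,4): δ = 76.35°  ·
  (3,4): δ = 122.12°  ·
antipodal pairs: 4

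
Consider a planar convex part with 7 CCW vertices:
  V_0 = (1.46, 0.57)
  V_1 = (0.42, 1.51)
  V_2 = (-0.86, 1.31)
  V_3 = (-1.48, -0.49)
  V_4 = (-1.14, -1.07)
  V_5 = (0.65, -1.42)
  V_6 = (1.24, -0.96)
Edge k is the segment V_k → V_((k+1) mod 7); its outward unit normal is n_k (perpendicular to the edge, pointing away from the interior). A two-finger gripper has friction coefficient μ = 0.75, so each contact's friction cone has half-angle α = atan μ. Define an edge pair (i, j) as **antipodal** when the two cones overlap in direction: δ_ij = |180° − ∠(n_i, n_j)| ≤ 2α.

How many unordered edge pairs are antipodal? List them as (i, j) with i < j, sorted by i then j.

α = atan 0.75 = 36.87°;  2α = 73.74°
n_0 = (+0.6705, +0.7419)
n_1 = (-0.1544, +0.9880)
n_2 = (-0.9455, +0.3257)
n_3 = (-0.8627, -0.5057)
n_4 = (-0.1919, -0.9814)
n_5 = (+0.6149, -0.7886)
n_6 = (+0.9898, -0.1423)
  (0,1): δ = 129.01°  ·
  (0,2): δ = 66.90°  ✓
  (0,3): δ = 17.51°  ✓
  (0,4): δ = 31.05°  ✓
  (0,5): δ = 80.05°  ·
  (0,6): δ = 123.93°  ·
  (1,2): δ = 117.89°  ·
  (1,3): δ = 68.50°  ✓
  (1,4): δ = 19.94°  ✓
  (1,5): δ = 29.06°  ✓
  (1,6): δ = 72.94°  ✓
  (2,3): δ = 130.61°  ·
  (2,4): δ = 82.06°  ·
  (2,5): δ = 33.05°  ✓
  (2,6): δ = 10.82°  ✓
  (3,4): δ = 131.44°  ·
  (3,5): δ = 82.44°  ·
  (3,6): δ = 38.56°  ✓
  (4,5): δ = 130.99°  ·
  (4,6): δ = 87.12°  ·
  (5,6): δ = 136.12°  ·
antipodal pairs: 10

count = 10; pairs: (0,2), (0,3), (0,4), (1,3), (1,4), (1,5), (1,6), (2,5), (2,6), (3,6)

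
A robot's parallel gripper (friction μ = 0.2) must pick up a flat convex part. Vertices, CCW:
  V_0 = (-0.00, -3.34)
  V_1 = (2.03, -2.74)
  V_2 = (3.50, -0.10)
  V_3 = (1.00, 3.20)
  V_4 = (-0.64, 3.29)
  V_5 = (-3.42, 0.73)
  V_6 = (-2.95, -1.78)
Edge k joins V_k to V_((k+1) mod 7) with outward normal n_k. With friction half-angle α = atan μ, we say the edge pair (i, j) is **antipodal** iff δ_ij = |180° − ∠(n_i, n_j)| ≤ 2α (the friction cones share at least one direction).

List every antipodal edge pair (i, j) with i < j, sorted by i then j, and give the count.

α = atan 0.2 = 11.31°;  2α = 22.62°
n_0 = (+0.2834, -0.9590)
n_1 = (+0.8737, -0.4865)
n_2 = (+0.7971, +0.6039)
n_3 = (+0.0548, +0.9985)
n_4 = (-0.6774, +0.7356)
n_5 = (-0.9829, -0.1841)
n_6 = (-0.4675, -0.8840)
  (0,1): δ = 135.58°  ·
  (0,2): δ = 69.32°  ·
  (0,3): δ = 19.61°  ✓
  (0,4): δ = 26.17°  ·
  (0,5): δ = 84.14°  ·
  (0,6): δ = 135.66°  ·
  (1,2): δ = 113.74°  ·
  (1,3): δ = 64.03°  ·
  (1,4): δ = 18.25°  ✓
  (1,5): δ = 39.72°  ·
  (1,6): δ = 91.24°  ·
  (2,3): δ = 130.29°  ·
  (2,4): δ = 84.51°  ·
  (2,5): δ = 26.54°  ·
  (2,6): δ = 24.98°  ·
  (3,4): δ = 134.22°  ·
  (3,5): δ = 76.25°  ·
  (3,6): δ = 24.73°  ·
  (4,5): δ = 122.03°  ·
  (4,6): δ = 70.51°  ·
  (5,6): δ = 128.48°  ·
antipodal pairs: 2

count = 2; pairs: (0,3), (1,4)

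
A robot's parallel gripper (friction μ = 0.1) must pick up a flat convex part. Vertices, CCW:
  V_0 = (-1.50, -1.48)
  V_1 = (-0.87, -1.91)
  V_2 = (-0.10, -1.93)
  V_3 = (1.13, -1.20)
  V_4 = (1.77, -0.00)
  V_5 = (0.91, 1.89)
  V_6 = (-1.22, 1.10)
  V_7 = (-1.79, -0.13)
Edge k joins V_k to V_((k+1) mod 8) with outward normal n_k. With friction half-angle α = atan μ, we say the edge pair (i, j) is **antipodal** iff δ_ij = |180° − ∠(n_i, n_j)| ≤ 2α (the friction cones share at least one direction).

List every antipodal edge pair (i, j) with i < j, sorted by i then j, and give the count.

count = 2; pairs: (2,5), (3,6)

α = atan 0.1 = 5.71°;  2α = 11.42°
n_0 = (-0.5637, -0.8259)
n_1 = (-0.0260, -0.9997)
n_2 = (+0.5104, -0.8600)
n_3 = (+0.8824, -0.4706)
n_4 = (+0.9102, +0.4142)
n_5 = (-0.3477, +0.9376)
n_6 = (-0.9073, +0.4205)
n_7 = (-0.9777, -0.2100)
  (0,1): δ = 147.17°  ·
  (0,2): δ = 115.00°  ·
  (0,3): δ = 83.76°  ·
  (0,4): δ = 31.22°  ·
  (0,5): δ = 54.66°  ·
  (0,6): δ = 99.45°  ·
  (0,7): δ = 136.44°  ·
  (1,2): δ = 147.82°  ·
  (1,3): δ = 116.58°  ·
  (1,4): δ = 64.05°  ·
  (1,5): δ = 21.84°  ·
  (1,6): δ = 66.62°  ·
  (1,7): δ = 103.61°  ·
  (2,3): δ = 148.76°  ·
  (2,4): δ = 96.22°  ·
  (2,5): δ = 10.34°  ✓
  (2,6): δ = 34.45°  ·
  (2,7): δ = 71.43°  ·
  (3,4): δ = 127.46°  ·
  (3,5): δ = 41.58°  ·
  (3,6): δ = 3.21°  ✓
  (3,7): δ = 40.20°  ·
  (4,5): δ = 94.12°  ·
  (4,6): δ = 49.33°  ·
  (4,7): δ = 12.34°  ·
  (5,6): δ = 135.21°  ·
  (5,7): δ = 98.23°  ·
  (6,7): δ = 143.01°  ·
antipodal pairs: 2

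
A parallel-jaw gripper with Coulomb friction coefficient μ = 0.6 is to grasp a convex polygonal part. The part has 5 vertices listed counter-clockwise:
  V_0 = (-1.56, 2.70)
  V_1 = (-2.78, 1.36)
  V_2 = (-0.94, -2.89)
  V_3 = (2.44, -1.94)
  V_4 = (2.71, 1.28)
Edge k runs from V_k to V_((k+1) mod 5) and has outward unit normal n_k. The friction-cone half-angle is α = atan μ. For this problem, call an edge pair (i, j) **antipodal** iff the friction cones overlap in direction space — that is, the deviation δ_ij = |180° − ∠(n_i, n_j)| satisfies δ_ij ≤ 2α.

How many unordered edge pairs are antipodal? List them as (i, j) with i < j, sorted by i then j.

α = atan 0.6 = 30.96°;  2α = 61.93°
n_0 = (-0.7394, +0.6732)
n_1 = (-0.9177, -0.3973)
n_2 = (+0.2706, -0.9627)
n_3 = (+0.9965, -0.0836)
n_4 = (+0.3156, +0.9489)
  (0,1): δ = 114.27°  ·
  (0,2): δ = 31.98°  ✓
  (0,3): δ = 37.52°  ✓
  (0,4): δ = 113.92°  ·
  (1,2): δ = 97.71°  ·
  (1,3): δ = 28.20°  ✓
  (1,4): δ = 48.20°  ✓
  (2,3): δ = 110.49°  ·
  (2,4): δ = 34.09°  ✓
  (3,4): δ = 103.60°  ·
antipodal pairs: 5

count = 5; pairs: (0,2), (0,3), (1,3), (1,4), (2,4)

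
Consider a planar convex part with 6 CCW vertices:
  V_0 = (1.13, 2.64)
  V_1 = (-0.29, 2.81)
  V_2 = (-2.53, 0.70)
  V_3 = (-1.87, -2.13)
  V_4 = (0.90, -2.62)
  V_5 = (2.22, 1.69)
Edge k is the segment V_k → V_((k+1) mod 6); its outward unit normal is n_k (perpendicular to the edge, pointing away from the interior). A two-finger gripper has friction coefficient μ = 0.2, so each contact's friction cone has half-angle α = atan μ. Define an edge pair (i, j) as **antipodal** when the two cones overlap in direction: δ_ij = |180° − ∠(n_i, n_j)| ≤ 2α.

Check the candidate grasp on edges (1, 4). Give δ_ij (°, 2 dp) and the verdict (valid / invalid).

α = atan 0.2 = 11.31°;  2α = 22.62°
edge 1: e_1 = (-2.24, -2.11);  n_1 = (-0.6857, +0.7279)
edge 4: e_4 = (+1.32, +4.31);  n_4 = (+0.9562, -0.2928)
∠(n_1, n_4) = 150.32°
δ = |180° − 150.32°| = 29.68°
29.68° > 2α = 22.62°  →  invalid

δ = 29.68°, invalid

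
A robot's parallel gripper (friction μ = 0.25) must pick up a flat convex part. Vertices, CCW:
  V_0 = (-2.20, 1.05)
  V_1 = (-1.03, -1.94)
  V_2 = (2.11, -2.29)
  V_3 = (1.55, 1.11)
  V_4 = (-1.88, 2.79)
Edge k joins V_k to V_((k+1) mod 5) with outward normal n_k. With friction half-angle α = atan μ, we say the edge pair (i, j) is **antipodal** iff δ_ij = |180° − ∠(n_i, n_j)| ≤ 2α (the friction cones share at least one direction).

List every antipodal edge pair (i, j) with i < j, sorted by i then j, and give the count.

α = atan 0.25 = 14.04°;  2α = 28.07°
n_0 = (-0.9312, -0.3644)
n_1 = (-0.1108, -0.9938)
n_2 = (+0.9867, +0.1625)
n_3 = (+0.4399, +0.8981)
n_4 = (-0.9835, +0.1809)
  (0,1): δ = 117.73°  ·
  (0,2): δ = 12.02°  ✓
  (0,3): δ = 42.53°  ·
  (0,4): δ = 148.21°  ·
  (1,2): δ = 74.29°  ·
  (1,3): δ = 19.74°  ✓
  (1,4): δ = 85.94°  ·
  (2,3): δ = 125.45°  ·
  (2,4): δ = 19.77°  ✓
  (3,4): δ = 74.33°  ·
antipodal pairs: 3

count = 3; pairs: (0,2), (1,3), (2,4)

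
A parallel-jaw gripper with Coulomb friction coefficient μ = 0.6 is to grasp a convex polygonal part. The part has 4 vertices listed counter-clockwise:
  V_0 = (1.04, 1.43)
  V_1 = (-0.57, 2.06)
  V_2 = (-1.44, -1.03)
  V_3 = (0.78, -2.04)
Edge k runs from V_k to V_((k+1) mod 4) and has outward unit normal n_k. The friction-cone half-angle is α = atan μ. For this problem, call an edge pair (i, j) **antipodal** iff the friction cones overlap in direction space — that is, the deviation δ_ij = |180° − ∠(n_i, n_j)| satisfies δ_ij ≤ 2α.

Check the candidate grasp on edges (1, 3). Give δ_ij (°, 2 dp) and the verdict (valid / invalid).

δ = 11.44°, valid

α = atan 0.6 = 30.96°;  2α = 61.93°
edge 1: e_1 = (-0.87, -3.09);  n_1 = (-0.9626, +0.2710)
edge 3: e_3 = (+0.26, +3.47);  n_3 = (+0.9972, -0.0747)
∠(n_1, n_3) = 168.56°
δ = |180° − 168.56°| = 11.44°
11.44° ≤ 2α = 61.93°  →  valid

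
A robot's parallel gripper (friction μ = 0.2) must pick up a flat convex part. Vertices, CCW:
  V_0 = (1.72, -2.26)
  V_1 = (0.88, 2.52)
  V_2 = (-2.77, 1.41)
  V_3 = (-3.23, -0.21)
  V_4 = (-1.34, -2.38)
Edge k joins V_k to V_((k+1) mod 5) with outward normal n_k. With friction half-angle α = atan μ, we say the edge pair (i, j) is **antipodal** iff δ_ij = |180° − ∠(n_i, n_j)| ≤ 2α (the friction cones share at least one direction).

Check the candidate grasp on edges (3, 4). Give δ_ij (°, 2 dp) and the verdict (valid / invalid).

δ = 128.81°, invalid

α = atan 0.2 = 11.31°;  2α = 22.62°
edge 3: e_3 = (+1.89, -2.17);  n_3 = (-0.7541, -0.6568)
edge 4: e_4 = (+3.06, +0.12);  n_4 = (+0.0392, -0.9992)
∠(n_3, n_4) = 51.19°
δ = |180° − 51.19°| = 128.81°
128.81° > 2α = 22.62°  →  invalid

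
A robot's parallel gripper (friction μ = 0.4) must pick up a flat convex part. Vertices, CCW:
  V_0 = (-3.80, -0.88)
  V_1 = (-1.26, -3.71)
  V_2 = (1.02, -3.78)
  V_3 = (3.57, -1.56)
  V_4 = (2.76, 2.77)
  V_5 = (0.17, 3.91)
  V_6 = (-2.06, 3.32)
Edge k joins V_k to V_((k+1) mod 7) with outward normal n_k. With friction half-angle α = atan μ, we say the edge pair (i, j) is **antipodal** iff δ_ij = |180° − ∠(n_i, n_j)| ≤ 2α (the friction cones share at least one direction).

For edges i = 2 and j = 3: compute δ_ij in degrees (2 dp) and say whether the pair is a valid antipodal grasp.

δ = 120.45°, invalid

α = atan 0.4 = 21.80°;  2α = 43.60°
edge 2: e_2 = (+2.55, +2.22);  n_2 = (+0.6566, -0.7542)
edge 3: e_3 = (-0.81, +4.33);  n_3 = (+0.9829, +0.1839)
∠(n_2, n_3) = 59.55°
δ = |180° − 59.55°| = 120.45°
120.45° > 2α = 43.60°  →  invalid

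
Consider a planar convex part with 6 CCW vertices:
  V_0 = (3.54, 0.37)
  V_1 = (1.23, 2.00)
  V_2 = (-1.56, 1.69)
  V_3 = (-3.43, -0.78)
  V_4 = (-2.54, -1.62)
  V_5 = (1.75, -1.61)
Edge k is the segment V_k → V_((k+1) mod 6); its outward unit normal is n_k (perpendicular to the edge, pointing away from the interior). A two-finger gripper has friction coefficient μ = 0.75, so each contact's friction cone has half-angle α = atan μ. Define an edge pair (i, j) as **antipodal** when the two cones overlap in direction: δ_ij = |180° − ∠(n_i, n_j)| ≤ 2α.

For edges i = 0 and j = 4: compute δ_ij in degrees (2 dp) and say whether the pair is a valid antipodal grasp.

δ = 35.34°, valid

α = atan 0.75 = 36.87°;  2α = 73.74°
edge 0: e_0 = (-2.31, +1.63);  n_0 = (+0.5765, +0.8171)
edge 4: e_4 = (+4.29, +0.01);  n_4 = (+0.0023, -1.0000)
∠(n_0, n_4) = 144.66°
δ = |180° − 144.66°| = 35.34°
35.34° ≤ 2α = 73.74°  →  valid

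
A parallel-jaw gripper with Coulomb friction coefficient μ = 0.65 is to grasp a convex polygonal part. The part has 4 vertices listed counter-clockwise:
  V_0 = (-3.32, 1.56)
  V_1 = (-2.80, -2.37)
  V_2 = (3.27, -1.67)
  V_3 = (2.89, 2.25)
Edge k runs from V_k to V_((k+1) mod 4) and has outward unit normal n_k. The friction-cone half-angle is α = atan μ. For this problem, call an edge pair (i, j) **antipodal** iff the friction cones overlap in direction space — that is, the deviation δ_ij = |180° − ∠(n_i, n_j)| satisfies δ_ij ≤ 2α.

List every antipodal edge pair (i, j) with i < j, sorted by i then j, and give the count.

count = 2; pairs: (0,2), (1,3)

α = atan 0.65 = 33.02°;  2α = 66.05°
n_0 = (-0.9914, -0.1312)
n_1 = (+0.1146, -0.9934)
n_2 = (+0.9953, +0.0965)
n_3 = (-0.1104, +0.9939)
  (0,1): δ = 90.96°  ·
  (0,2): δ = 2.00°  ✓
  (0,3): δ = 88.80°  ·
  (1,2): δ = 91.04°  ·
  (1,3): δ = 0.24°  ✓
  (2,3): δ = 89.20°  ·
antipodal pairs: 2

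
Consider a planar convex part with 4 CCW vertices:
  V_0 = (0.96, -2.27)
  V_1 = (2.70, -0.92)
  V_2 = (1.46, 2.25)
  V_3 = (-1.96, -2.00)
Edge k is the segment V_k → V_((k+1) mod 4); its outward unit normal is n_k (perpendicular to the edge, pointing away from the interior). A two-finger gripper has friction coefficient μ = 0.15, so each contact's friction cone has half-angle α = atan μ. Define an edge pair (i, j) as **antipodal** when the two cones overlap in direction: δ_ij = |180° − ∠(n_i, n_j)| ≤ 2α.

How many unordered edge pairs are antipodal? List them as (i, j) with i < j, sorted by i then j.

α = atan 0.15 = 8.53°;  2α = 17.06°
n_0 = (+0.6130, -0.7901)
n_1 = (+0.9313, +0.3643)
n_2 = (-0.7791, +0.6269)
n_3 = (-0.0921, -0.9958)
  (0,1): δ = 106.44°  ·
  (0,2): δ = 13.37°  ✓
  (0,3): δ = 136.91°  ·
  (1,2): δ = 60.19°  ·
  (1,3): δ = 63.35°  ·
  (2,3): δ = 56.46°  ·
antipodal pairs: 1

count = 1; pairs: (0,2)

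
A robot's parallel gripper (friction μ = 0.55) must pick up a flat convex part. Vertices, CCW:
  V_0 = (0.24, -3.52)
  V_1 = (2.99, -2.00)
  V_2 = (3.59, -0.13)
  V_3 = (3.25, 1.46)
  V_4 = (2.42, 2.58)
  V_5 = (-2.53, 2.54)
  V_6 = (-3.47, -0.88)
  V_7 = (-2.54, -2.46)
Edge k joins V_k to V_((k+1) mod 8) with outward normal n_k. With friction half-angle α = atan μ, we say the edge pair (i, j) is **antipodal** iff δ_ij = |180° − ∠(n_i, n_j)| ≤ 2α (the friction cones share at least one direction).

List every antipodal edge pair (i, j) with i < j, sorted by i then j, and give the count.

count = 11; pairs: (0,4), (0,5), (1,5), (1,6), (2,5), (2,6), (2,7), (3,5), (3,6), (3,7), (4,7)

α = atan 0.55 = 28.81°;  2α = 57.62°
n_0 = (+0.4838, -0.8752)
n_1 = (+0.9522, -0.3055)
n_2 = (+0.9779, +0.2091)
n_3 = (+0.8034, +0.5954)
n_4 = (-0.0081, +1.0000)
n_5 = (-0.9642, +0.2650)
n_6 = (-0.8618, -0.5073)
n_7 = (-0.3563, -0.9344)
  (0,1): δ = 136.72°  ·
  (0,2): δ = 106.86°  ·
  (0,3): δ = 82.39°  ·
  (0,4): δ = 28.47°  ✓
  (0,5): δ = 45.70°  ✓
  (0,6): δ = 91.55°  ·
  (0,7): δ = 130.20°  ·
  (1,2): δ = 150.14°  ·
  (1,3): δ = 125.67°  ·
  (1,4): δ = 71.75°  ·
  (1,5): δ = 2.42°  ✓
  (1,6): δ = 48.27°  ✓
  (1,7): δ = 86.92°  ·
  (2,3): δ = 155.53°  ·
  (2,4): δ = 101.61°  ·
  (2,5): δ = 27.44°  ✓
  (2,6): δ = 18.41°  ✓
  (2,7): δ = 57.06°  ✓
  (3,4): δ = 126.08°  ·
  (3,5): δ = 51.91°  ✓
  (3,6): δ = 6.06°  ✓
  (3,7): δ = 32.59°  ✓
  (4,5): δ = 105.83°  ·
  (4,6): δ = 59.98°  ·
  (4,7): δ = 21.33°  ✓
  (5,6): δ = 134.15°  ·
  (5,7): δ = 95.50°  ·
  (6,7): δ = 141.35°  ·
antipodal pairs: 11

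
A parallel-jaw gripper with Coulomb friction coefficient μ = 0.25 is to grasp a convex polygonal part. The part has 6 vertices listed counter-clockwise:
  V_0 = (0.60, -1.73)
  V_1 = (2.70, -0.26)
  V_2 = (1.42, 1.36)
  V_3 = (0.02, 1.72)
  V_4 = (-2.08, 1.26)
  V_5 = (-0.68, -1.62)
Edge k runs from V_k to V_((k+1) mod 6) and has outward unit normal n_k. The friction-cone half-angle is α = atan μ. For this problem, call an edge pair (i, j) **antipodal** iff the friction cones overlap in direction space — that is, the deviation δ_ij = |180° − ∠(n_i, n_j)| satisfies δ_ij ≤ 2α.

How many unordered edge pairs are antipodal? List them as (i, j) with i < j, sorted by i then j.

α = atan 0.25 = 14.04°;  2α = 28.07°
n_0 = (+0.5735, -0.8192)
n_1 = (+0.7846, +0.6200)
n_2 = (+0.2490, +0.9685)
n_3 = (-0.2140, +0.9768)
n_4 = (-0.8994, -0.4372)
n_5 = (-0.0856, -0.9963)
  (0,1): δ = 86.68°  ·
  (0,2): δ = 49.41°  ·
  (0,3): δ = 22.64°  ✓
  (0,4): δ = 80.93°  ·
  (0,5): δ = 140.10°  ·
  (1,2): δ = 142.73°  ·
  (1,3): δ = 115.96°  ·
  (1,4): δ = 12.39°  ✓
  (1,5): δ = 46.78°  ·
  (2,3): δ = 153.22°  ·
  (2,4): δ = 49.65°  ·
  (2,5): δ = 9.51°  ✓
  (3,4): δ = 76.43°  ·
  (3,5): δ = 17.27°  ✓
  (4,5): δ = 120.84°  ·
antipodal pairs: 4

count = 4; pairs: (0,3), (1,4), (2,5), (3,5)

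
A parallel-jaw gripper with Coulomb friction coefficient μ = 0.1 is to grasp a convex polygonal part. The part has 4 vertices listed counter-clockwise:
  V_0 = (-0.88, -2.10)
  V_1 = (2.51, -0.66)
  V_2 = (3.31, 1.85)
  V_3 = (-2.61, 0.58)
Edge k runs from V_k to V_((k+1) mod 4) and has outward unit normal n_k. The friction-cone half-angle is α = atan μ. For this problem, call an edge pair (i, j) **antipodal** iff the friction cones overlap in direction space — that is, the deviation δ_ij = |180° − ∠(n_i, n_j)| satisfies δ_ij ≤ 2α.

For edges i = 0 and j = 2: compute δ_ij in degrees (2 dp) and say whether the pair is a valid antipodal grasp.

α = atan 0.1 = 5.71°;  2α = 11.42°
edge 0: e_0 = (+3.39, +1.44);  n_0 = (+0.3910, -0.9204)
edge 2: e_2 = (-5.92, -1.27);  n_2 = (-0.2098, +0.9778)
∠(n_0, n_2) = 169.09°
δ = |180° − 169.09°| = 10.91°
10.91° ≤ 2α = 11.42°  →  valid

δ = 10.91°, valid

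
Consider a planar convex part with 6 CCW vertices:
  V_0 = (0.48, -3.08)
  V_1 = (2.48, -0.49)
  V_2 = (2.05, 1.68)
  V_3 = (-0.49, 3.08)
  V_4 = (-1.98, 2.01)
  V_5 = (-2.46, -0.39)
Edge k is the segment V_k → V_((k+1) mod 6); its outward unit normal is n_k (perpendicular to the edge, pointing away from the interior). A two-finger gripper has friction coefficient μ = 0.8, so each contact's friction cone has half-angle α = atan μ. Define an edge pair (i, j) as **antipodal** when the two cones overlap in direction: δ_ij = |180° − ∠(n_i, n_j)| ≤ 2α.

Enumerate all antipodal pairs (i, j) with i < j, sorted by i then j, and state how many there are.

α = atan 0.8 = 38.66°;  2α = 77.32°
n_0 = (+0.7915, -0.6112)
n_1 = (+0.9809, +0.1944)
n_2 = (+0.4827, +0.8758)
n_3 = (-0.5833, +0.8123)
n_4 = (-0.9806, +0.1961)
n_5 = (-0.6750, -0.7378)
  (0,1): δ = 131.12°  ·
  (0,2): δ = 81.19°  ·
  (0,3): δ = 16.64°  ✓
  (0,4): δ = 26.37°  ✓
  (0,5): δ = 85.22°  ·
  (1,2): δ = 130.07°  ·
  (1,3): δ = 65.53°  ✓
  (1,4): δ = 22.52°  ✓
  (1,5): δ = 36.33°  ✓
  (2,3): δ = 115.45°  ·
  (2,4): δ = 72.45°  ✓
  (2,5): δ = 13.59°  ✓
  (3,4): δ = 136.99°  ·
  (3,5): δ = 78.14°  ·
  (4,5): δ = 121.15°  ·
antipodal pairs: 7

count = 7; pairs: (0,3), (0,4), (1,3), (1,4), (1,5), (2,4), (2,5)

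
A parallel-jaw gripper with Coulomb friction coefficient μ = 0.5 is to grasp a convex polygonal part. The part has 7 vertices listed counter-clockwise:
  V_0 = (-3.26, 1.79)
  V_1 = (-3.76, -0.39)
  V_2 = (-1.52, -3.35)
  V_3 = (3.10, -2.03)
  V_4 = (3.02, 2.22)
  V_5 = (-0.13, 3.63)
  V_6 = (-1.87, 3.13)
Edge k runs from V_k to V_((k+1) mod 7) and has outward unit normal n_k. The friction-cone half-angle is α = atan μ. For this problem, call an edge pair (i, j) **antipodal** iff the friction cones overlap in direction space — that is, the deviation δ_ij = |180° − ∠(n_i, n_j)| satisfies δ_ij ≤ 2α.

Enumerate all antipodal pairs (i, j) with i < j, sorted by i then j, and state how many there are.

count = 7; pairs: (0,3), (1,3), (1,4), (2,4), (2,5), (2,6), (3,6)

α = atan 0.5 = 26.57°;  2α = 53.13°
n_0 = (-0.9747, +0.2236)
n_1 = (-0.7974, -0.6034)
n_2 = (+0.2747, -0.9615)
n_3 = (+0.9998, +0.0188)
n_4 = (+0.4086, +0.9127)
n_5 = (-0.2762, +0.9611)
n_6 = (-0.6940, +0.7199)
  (0,1): δ = 129.97°  ·
  (0,2): δ = 61.14°  ·
  (0,3): δ = 14.00°  ✓
  (0,4): δ = 78.80°  ·
  (0,5): δ = 118.95°  ·
  (0,6): δ = 146.87°  ·
  (1,2): δ = 111.17°  ·
  (1,3): δ = 36.04°  ✓
  (1,4): δ = 28.77°  ✓
  (1,5): δ = 68.92°  ·
  (1,6): δ = 96.83°  ·
  (2,3): δ = 104.87°  ·
  (2,4): δ = 40.06°  ✓
  (2,5): δ = 0.09°  ✓
  (2,6): δ = 28.01°  ✓
  (3,4): δ = 115.19°  ·
  (3,5): δ = 75.05°  ·
  (3,6): δ = 47.13°  ✓
  (4,5): δ = 139.85°  ·
  (4,6): δ = 111.94°  ·
  (5,6): δ = 152.08°  ·
antipodal pairs: 7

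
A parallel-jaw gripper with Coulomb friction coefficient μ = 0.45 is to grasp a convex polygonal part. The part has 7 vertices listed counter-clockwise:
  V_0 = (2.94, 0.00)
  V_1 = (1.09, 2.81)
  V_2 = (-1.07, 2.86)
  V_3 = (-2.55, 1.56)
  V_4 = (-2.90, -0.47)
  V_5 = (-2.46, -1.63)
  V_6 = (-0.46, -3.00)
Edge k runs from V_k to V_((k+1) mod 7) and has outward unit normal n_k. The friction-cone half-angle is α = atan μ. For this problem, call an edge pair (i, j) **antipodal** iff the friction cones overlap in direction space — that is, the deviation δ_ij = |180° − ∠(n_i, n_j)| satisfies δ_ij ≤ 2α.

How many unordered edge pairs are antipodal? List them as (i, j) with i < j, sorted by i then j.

count = 7; pairs: (0,3), (0,4), (0,5), (1,5), (1,6), (2,6), (3,6)

α = atan 0.45 = 24.23°;  2α = 48.46°
n_0 = (+0.8352, +0.5499)
n_1 = (+0.0231, +0.9997)
n_2 = (-0.6599, +0.7513)
n_3 = (-0.9855, +0.1699)
n_4 = (-0.9350, -0.3547)
n_5 = (-0.5651, -0.8250)
n_6 = (+0.6616, -0.7498)
  (0,1): δ = 124.69°  ·
  (0,2): δ = 82.06°  ·
  (0,3): δ = 43.14°  ✓
  (0,4): δ = 12.59°  ✓
  (0,5): δ = 22.23°  ✓
  (0,6): δ = 98.06°  ·
  (1,2): δ = 137.38°  ·
  (1,3): δ = 98.46°  ·
  (1,4): δ = 67.90°  ·
  (1,5): δ = 33.09°  ✓
  (1,6): δ = 42.75°  ✓
  (2,3): δ = 141.08°  ·
  (2,4): δ = 110.52°  ·
  (2,5): δ = 75.71°  ·
  (2,6): δ = 0.13°  ✓
  (3,4): δ = 149.45°  ·
  (3,5): δ = 114.63°  ·
  (3,6): δ = 38.79°  ✓
  (4,5): δ = 145.18°  ·
  (4,6): δ = 69.35°  ·
  (5,6): δ = 104.17°  ·
antipodal pairs: 7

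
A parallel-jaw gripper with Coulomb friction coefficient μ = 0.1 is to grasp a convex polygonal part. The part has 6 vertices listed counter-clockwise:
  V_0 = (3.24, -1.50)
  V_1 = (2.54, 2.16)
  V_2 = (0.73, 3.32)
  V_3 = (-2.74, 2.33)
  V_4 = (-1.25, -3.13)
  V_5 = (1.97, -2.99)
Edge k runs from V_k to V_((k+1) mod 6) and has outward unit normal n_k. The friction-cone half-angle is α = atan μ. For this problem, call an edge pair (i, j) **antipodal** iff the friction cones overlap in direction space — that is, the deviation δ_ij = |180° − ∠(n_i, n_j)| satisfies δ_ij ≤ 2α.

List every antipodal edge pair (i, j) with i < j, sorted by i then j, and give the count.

α = atan 0.1 = 5.71°;  2α = 11.42°
n_0 = (+0.9822, +0.1879)
n_1 = (+0.5396, +0.8419)
n_2 = (-0.2744, +0.9616)
n_3 = (-0.9647, -0.2633)
n_4 = (+0.0434, -0.9991)
n_5 = (+0.7611, -0.6487)
  (0,1): δ = 133.48°  ·
  (0,2): δ = 84.90°  ·
  (0,3): δ = 4.44°  ✓
  (0,4): δ = 81.66°  ·
  (0,5): δ = 128.73°  ·
  (1,2): δ = 131.42°  ·
  (1,3): δ = 42.08°  ·
  (1,4): δ = 35.14°  ·
  (1,5): δ = 82.21°  ·
  (2,3): δ = 90.66°  ·
  (2,4): δ = 13.43°  ·
  (2,5): δ = 33.63°  ·
  (3,4): δ = 102.77°  ·
  (3,5): δ = 55.71°  ·
  (4,5): δ = 132.93°  ·
antipodal pairs: 1

count = 1; pairs: (0,3)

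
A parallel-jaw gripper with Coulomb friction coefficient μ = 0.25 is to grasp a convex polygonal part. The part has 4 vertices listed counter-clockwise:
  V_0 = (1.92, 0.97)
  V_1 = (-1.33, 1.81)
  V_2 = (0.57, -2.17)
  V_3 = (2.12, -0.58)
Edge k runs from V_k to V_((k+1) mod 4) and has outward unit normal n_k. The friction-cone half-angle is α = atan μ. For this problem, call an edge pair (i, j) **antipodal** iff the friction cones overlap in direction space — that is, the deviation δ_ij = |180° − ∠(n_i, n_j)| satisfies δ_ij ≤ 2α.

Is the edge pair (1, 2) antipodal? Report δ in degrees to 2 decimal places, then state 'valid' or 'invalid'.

δ = 69.79°, invalid

α = atan 0.25 = 14.04°;  2α = 28.07°
edge 1: e_1 = (+1.90, -3.98);  n_1 = (-0.9024, -0.4308)
edge 2: e_2 = (+1.55, +1.59);  n_2 = (+0.7161, -0.6980)
∠(n_1, n_2) = 110.21°
δ = |180° − 110.21°| = 69.79°
69.79° > 2α = 28.07°  →  invalid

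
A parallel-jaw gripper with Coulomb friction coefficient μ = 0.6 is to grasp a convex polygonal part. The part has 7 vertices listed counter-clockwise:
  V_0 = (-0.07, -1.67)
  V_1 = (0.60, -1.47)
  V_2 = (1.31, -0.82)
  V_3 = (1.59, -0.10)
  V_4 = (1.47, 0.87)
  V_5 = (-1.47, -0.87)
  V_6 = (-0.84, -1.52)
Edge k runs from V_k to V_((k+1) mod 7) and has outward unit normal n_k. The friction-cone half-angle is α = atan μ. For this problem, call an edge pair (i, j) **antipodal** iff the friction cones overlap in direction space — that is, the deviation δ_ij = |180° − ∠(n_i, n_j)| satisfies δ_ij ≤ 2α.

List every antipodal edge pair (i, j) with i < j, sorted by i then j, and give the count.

α = atan 0.6 = 30.96°;  2α = 61.93°
n_0 = (+0.2860, -0.9582)
n_1 = (+0.6753, -0.7376)
n_2 = (+0.9320, -0.3624)
n_3 = (+0.9924, +0.1228)
n_4 = (-0.5093, +0.8606)
n_5 = (-0.7181, -0.6960)
n_6 = (-0.1912, -0.9815)
  (0,1): δ = 154.15°  ·
  (0,2): δ = 127.87°  ·
  (0,3): δ = 99.57°  ·
  (0,4): δ = 14.00°  ✓
  (0,5): δ = 117.48°  ·
  (0,6): δ = 152.36°  ·
  (1,2): δ = 153.72°  ·
  (1,3): δ = 125.42°  ·
  (1,4): δ = 11.86°  ✓
  (1,5): δ = 91.63°  ·
  (1,6): δ = 126.50°  ·
  (2,3): δ = 151.70°  ·
  (2,4): δ = 38.13°  ✓
  (2,5): δ = 65.36°  ·
  (2,6): δ = 100.23°  ·
  (3,4): δ = 66.43°  ·
  (3,5): δ = 37.05°  ✓
  (3,6): δ = 71.92°  ·
  (4,5): δ = 76.51°  ·
  (4,6): δ = 41.64°  ✓
  (5,6): δ = 145.13°  ·
antipodal pairs: 5

count = 5; pairs: (0,4), (1,4), (2,4), (3,5), (4,6)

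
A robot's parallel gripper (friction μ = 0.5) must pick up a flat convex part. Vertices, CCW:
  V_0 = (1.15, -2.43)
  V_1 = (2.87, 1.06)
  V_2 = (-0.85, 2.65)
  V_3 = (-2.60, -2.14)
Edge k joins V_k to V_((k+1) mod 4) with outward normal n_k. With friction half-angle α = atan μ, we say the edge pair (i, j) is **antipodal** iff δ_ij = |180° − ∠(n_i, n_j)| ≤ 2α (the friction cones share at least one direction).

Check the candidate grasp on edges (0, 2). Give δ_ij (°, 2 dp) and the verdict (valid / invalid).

α = atan 0.5 = 26.57°;  2α = 53.13°
edge 0: e_0 = (+1.72, +3.49);  n_0 = (+0.8970, -0.4421)
edge 2: e_2 = (-1.75, -4.79);  n_2 = (-0.9393, +0.3432)
∠(n_0, n_2) = 173.83°
δ = |180° − 173.83°| = 6.17°
6.17° ≤ 2α = 53.13°  →  valid

δ = 6.17°, valid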